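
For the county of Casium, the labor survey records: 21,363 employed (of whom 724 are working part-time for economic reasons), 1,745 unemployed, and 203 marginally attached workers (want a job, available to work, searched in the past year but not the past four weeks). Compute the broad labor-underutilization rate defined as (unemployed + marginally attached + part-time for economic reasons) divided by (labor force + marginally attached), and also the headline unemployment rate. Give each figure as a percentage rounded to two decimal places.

Labor force = 21,363 + 1,745 = 23,108.
Numerator = 1,745 + 203 + 724 = 2,672.
Denominator = 23,108 + 203 = 23,311.
Broad rate = 2,672 / 23,311 = 11.46%.
Headline unemployment rate = 1,745 / 23,108 = 7.55%.

Broad underutilization rate ≈ 11.46%; headline unemployment rate ≈ 7.55%.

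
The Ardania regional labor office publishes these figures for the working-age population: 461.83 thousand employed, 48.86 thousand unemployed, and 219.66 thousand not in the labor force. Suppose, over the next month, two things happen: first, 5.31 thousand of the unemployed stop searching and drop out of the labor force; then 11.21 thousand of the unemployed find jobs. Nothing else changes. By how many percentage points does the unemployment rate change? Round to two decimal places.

The unemployment rate changes by −3.17 percentage points.

Initially, labor force = 461.83 + 48.86 = 510.69 thousand, so u = 48.86/510.69 = 9.57%.
After the first change, unemployed and labor force both fall by 5.31 → E = 461.83, U = 43.55, labor force = 505.38 thousand.
After the second change, unemployed falls and employed rises by 11.21; labor force unchanged → E = 473.04, U = 32.34, labor force = 505.38 thousand.
New unemployment rate = 32.34 / 505.38 = 6.40%.
Change = 6.40% − 9.57% = −3.17 percentage points.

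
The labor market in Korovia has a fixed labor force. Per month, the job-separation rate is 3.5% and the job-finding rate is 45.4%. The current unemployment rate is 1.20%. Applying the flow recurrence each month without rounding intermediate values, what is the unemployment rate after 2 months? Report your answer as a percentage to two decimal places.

Unemployment rate after two months ≈ 5.60%.

With a fixed labor force, u_{t+1} = u_t + s·(1−u_t) − f·u_t = u_t·(1−s−f) + s.
Here 1−s−f = 0.511 and s = 0.035.
u_1 = 0.012000 × 0.511 + 0.035 = 0.041132.
u_2 = 0.041132 × 0.511 + 0.035 = 0.056018.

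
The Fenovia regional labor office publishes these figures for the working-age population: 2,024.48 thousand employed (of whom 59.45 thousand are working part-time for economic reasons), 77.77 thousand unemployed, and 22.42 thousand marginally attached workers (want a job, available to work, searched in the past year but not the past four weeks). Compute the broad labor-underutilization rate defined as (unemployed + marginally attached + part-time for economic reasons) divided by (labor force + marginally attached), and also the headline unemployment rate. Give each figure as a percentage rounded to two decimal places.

Broad underutilization rate ≈ 7.51%; headline unemployment rate ≈ 3.70%.

Labor force = 2,024.48 + 77.77 = 2,102.25 thousand.
Numerator = 77.77 + 22.42 + 59.45 = 159.64 thousand.
Denominator = 2,102.25 + 22.42 = 2,124.67 thousand.
Broad rate = 159.64 / 2,124.67 = 7.51%.
Headline unemployment rate = 77.77 / 2,102.25 = 3.70%.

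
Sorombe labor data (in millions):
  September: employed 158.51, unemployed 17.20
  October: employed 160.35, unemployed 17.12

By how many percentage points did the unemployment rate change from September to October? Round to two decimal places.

September: labor force = 158.51 + 17.20 = 175.71; u = 17.20/175.71 = 9.79%.
October: labor force = 160.35 + 17.12 = 177.47; u = 17.12/177.47 = 9.65%.
Change = 9.65% − 9.79% = −0.14 pp.

The unemployment rate changed by −0.14 percentage points.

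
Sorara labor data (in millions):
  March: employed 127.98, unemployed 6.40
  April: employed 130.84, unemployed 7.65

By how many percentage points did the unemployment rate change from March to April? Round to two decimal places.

The unemployment rate changed by +0.76 percentage points.

March: labor force = 127.98 + 6.40 = 134.38; u = 6.40/134.38 = 4.76%.
April: labor force = 130.84 + 7.65 = 138.49; u = 7.65/138.49 = 5.52%.
Change = 5.52% − 4.76% = +0.76 pp.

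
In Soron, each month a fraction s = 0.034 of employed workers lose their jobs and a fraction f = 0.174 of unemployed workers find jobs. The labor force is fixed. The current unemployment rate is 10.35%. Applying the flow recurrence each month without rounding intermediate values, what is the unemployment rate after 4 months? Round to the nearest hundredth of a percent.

Unemployment rate after four months ≈ 13.99%.

With a fixed labor force, u_{t+1} = u_t + s·(1−u_t) − f·u_t = u_t·(1−s−f) + s.
Here 1−s−f = 0.792 and s = 0.034.
u_1 = 0.103500 × 0.792 + 0.034 = 0.115972.
u_2 = 0.115972 × 0.792 + 0.034 = 0.125850.
u_3 = 0.125850 × 0.792 + 0.034 = 0.133673.
u_4 = 0.133673 × 0.792 + 0.034 = 0.139869.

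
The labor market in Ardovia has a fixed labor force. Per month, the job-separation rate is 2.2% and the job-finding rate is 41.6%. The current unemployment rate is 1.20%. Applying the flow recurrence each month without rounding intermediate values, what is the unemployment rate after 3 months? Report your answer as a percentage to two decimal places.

Unemployment rate after three months ≈ 4.34%.

With a fixed labor force, u_{t+1} = u_t + s·(1−u_t) − f·u_t = u_t·(1−s−f) + s.
Here 1−s−f = 0.562 and s = 0.022.
u_1 = 0.012000 × 0.562 + 0.022 = 0.028744.
u_2 = 0.028744 × 0.562 + 0.022 = 0.038154.
u_3 = 0.038154 × 0.562 + 0.022 = 0.043443.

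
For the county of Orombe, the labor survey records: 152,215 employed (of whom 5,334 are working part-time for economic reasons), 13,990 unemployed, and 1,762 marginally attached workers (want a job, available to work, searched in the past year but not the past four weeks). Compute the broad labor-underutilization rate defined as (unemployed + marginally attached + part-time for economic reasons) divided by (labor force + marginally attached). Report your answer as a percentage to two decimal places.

Broad underutilization rate ≈ 12.55%.

Labor force = 152,215 + 13,990 = 166,205.
Numerator = 13,990 + 1,762 + 5,334 = 21,086.
Denominator = 166,205 + 1,762 = 167,967.
Broad rate = 21,086 / 167,967 = 12.55%.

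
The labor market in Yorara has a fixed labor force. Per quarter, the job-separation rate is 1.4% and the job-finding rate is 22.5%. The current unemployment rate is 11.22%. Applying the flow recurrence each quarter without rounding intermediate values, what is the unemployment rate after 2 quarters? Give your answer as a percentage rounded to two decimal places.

With a fixed labor force, u_{t+1} = u_t + s·(1−u_t) − f·u_t = u_t·(1−s−f) + s.
Here 1−s−f = 0.761 and s = 0.014.
u_1 = 0.112200 × 0.761 + 0.014 = 0.099384.
u_2 = 0.099384 × 0.761 + 0.014 = 0.089631.

Unemployment rate after two quarters ≈ 8.96%.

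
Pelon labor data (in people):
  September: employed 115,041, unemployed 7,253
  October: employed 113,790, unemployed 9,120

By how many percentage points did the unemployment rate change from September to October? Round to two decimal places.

September: labor force = 115,041 + 7,253 = 122,294; u = 7,253/122,294 = 5.93%.
October: labor force = 113,790 + 9,120 = 122,910; u = 9,120/122,910 = 7.42%.
Change = 7.42% − 5.93% = +1.49 pp.

The unemployment rate changed by +1.49 percentage points.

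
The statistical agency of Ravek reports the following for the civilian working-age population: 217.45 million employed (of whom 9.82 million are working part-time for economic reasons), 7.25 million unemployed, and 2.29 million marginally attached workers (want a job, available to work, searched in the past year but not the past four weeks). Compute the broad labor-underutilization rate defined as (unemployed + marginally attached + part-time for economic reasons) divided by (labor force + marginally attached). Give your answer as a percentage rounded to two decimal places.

Labor force = 217.45 + 7.25 = 224.70 million.
Numerator = 7.25 + 2.29 + 9.82 = 19.36 million.
Denominator = 224.70 + 2.29 = 226.99 million.
Broad rate = 19.36 / 226.99 = 8.53%.

Broad underutilization rate ≈ 8.53%.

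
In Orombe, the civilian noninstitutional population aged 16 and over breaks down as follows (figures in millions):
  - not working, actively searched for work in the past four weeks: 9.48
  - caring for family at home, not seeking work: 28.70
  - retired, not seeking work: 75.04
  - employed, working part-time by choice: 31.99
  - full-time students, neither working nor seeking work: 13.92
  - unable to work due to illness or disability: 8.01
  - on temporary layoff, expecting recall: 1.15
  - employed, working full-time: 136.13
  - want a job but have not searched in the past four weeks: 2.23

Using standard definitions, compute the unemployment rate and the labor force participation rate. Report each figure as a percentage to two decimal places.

Employed = 31.99 + 136.13 = 168.12 million.
Unemployed = 9.48 + 1.15 = 10.63 million (jobless and actively searching, or on temporary layoff).
Labor force = 168.12 + 10.63 = 178.75 million.
Not in labor force = 28.70 + 75.04 + 13.92 + 8.01 + 2.23 = 127.90 million (those not working and not actively searching are outside the labor force — including those who want a job but have given up searching).
Civilian working-age population = 178.75 + 127.90 = 306.65 million.
Unemployment rate = 10.63 / 178.75 = 5.95%.
Labor force participation rate = 178.75 / 306.65 = 58.29%.

Unemployment rate ≈ 5.95%; labor force participation rate ≈ 58.29%.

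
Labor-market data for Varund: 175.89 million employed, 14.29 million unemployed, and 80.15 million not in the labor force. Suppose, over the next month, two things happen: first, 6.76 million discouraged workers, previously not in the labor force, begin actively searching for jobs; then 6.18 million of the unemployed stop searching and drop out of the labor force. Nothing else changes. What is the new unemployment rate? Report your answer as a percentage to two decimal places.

New unemployment rate ≈ 7.80%.

Initially, labor force = 175.89 + 14.29 = 190.18 million, so u = 14.29/190.18 = 7.51%.
After the first change, unemployed and labor force both rise by 6.76 → E = 175.89, U = 21.05, labor force = 196.94 million.
After the second change, unemployed and labor force both fall by 6.18 → E = 175.89, U = 14.87, labor force = 190.76 million.
New unemployment rate = 14.87 / 190.76 = 7.80%.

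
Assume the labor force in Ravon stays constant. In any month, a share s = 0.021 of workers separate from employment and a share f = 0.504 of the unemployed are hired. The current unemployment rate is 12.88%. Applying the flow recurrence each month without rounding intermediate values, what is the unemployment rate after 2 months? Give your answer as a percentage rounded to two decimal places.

With a fixed labor force, u_{t+1} = u_t + s·(1−u_t) − f·u_t = u_t·(1−s−f) + s.
Here 1−s−f = 0.475 and s = 0.021.
u_1 = 0.128800 × 0.475 + 0.021 = 0.082180.
u_2 = 0.082180 × 0.475 + 0.021 = 0.060036.

Unemployment rate after two months ≈ 6.00%.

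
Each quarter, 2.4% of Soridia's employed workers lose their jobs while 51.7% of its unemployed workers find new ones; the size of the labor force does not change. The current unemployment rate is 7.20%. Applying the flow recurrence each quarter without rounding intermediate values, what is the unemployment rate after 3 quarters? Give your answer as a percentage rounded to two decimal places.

With a fixed labor force, u_{t+1} = u_t + s·(1−u_t) − f·u_t = u_t·(1−s−f) + s.
Here 1−s−f = 0.459 and s = 0.024.
u_1 = 0.072000 × 0.459 + 0.024 = 0.057048.
u_2 = 0.057048 × 0.459 + 0.024 = 0.050185.
u_3 = 0.050185 × 0.459 + 0.024 = 0.047035.

Unemployment rate after three quarters ≈ 4.70%.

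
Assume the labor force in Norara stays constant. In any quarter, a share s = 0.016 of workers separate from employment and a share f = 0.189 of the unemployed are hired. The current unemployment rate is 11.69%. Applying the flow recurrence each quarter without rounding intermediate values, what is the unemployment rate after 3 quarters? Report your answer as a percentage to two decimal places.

Unemployment rate after three quarters ≈ 9.76%.

With a fixed labor force, u_{t+1} = u_t + s·(1−u_t) − f·u_t = u_t·(1−s−f) + s.
Here 1−s−f = 0.795 and s = 0.016.
u_1 = 0.116900 × 0.795 + 0.016 = 0.108936.
u_2 = 0.108936 × 0.795 + 0.016 = 0.102604.
u_3 = 0.102604 × 0.795 + 0.016 = 0.097570.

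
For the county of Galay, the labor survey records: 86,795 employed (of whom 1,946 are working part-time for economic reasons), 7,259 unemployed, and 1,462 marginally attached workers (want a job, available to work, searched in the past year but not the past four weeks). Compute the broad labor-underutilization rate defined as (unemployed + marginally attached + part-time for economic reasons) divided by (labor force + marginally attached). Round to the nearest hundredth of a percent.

Labor force = 86,795 + 7,259 = 94,054.
Numerator = 7,259 + 1,462 + 1,946 = 10,667.
Denominator = 94,054 + 1,462 = 95,516.
Broad rate = 10,667 / 95,516 = 11.17%.

Broad underutilization rate ≈ 11.17%.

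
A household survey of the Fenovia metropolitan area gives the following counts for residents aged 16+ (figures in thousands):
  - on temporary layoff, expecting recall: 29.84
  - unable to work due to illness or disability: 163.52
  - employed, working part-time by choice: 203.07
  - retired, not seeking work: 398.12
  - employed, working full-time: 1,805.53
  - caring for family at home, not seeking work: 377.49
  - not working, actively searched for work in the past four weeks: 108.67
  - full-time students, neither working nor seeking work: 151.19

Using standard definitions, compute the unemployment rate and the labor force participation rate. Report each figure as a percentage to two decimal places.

Employed = 203.07 + 1,805.53 = 2,008.60 thousand.
Unemployed = 29.84 + 108.67 = 138.51 thousand (jobless and actively searching, or on temporary layoff).
Labor force = 2,008.60 + 138.51 = 2,147.11 thousand.
Not in labor force = 163.52 + 398.12 + 377.49 + 151.19 = 1,090.32 thousand (those not working and not actively searching are outside the labor force).
Civilian working-age population = 2,147.11 + 1,090.32 = 3,237.43 thousand.
Unemployment rate = 138.51 / 2,147.11 = 6.45%.
Labor force participation rate = 2,147.11 / 3,237.43 = 66.32%.

Unemployment rate ≈ 6.45%; labor force participation rate ≈ 66.32%.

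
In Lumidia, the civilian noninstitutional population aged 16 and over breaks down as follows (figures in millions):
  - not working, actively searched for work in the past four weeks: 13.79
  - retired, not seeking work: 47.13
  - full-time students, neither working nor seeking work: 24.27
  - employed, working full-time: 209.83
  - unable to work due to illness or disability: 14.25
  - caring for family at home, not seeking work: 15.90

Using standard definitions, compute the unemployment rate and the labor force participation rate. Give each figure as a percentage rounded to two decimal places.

Employed = 209.83 million.
Unemployed = 13.79 million.
Labor force = 209.83 + 13.79 = 223.62 million.
Not in labor force = 47.13 + 24.27 + 14.25 + 15.90 = 101.55 million (those not working and not actively searching are outside the labor force).
Civilian working-age population = 223.62 + 101.55 = 325.17 million.
Unemployment rate = 13.79 / 223.62 = 6.17%.
Labor force participation rate = 223.62 / 325.17 = 68.77%.

Unemployment rate ≈ 6.17%; labor force participation rate ≈ 68.77%.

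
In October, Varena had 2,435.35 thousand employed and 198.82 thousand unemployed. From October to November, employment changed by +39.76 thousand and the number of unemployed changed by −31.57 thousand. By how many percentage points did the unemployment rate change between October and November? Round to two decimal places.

October: labor force = 2,435.35 + 198.82 = 2,634.17; u = 198.82/2,634.17 = 7.55%.
November: labor force = 2,475.11 + 167.25 = 2,642.36; u = 167.25/2,642.36 = 6.33%.
Change = 6.33% − 7.55% = −1.22 pp.

The unemployment rate changed by −1.22 percentage points.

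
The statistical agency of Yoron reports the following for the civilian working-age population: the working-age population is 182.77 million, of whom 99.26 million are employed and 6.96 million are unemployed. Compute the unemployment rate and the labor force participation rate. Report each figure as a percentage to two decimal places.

Unemployment rate ≈ 6.55%; labor force participation rate ≈ 58.12%.

Labor force = employed + unemployed = 99.26 + 6.96 = 106.22 million.
Unemployment rate = 6.96 / 106.22 = 6.55%.
Labor force participation rate = 106.22 / 182.77 = 58.12%.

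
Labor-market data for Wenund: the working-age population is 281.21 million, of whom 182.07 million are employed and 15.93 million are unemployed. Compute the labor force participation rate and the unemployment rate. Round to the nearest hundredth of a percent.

Labor force = employed + unemployed = 182.07 + 15.93 = 198.00 million.
Unemployment rate = 15.93 / 198.00 = 8.05%.
Labor force participation rate = 198.00 / 281.21 = 70.41%.

Labor force participation rate ≈ 70.41%; unemployment rate ≈ 8.05%.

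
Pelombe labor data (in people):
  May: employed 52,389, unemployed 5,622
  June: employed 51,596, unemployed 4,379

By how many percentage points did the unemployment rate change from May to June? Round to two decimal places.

May: labor force = 52,389 + 5,622 = 58,011; u = 5,622/58,011 = 9.69%.
June: labor force = 51,596 + 4,379 = 55,975; u = 4,379/55,975 = 7.82%.
Change = 7.82% − 9.69% = −1.87 pp.

The unemployment rate changed by −1.87 percentage points.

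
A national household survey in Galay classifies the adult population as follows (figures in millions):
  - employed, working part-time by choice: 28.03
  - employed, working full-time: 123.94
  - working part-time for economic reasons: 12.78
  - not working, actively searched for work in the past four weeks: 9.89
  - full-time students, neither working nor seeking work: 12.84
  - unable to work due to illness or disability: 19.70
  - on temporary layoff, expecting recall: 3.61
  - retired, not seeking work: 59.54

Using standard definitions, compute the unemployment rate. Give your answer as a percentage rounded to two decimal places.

Unemployment rate ≈ 7.57%.

Employed = 28.03 + 123.94 + 12.78 = 164.75 million (anyone who worked, including part-time for economic reasons, counts as employed).
Unemployed = 9.89 + 3.61 = 13.50 million (jobless and actively searching, or on temporary layoff).
Labor force = 164.75 + 13.50 = 178.25 million.
Unemployment rate = 13.50 / 178.25 = 7.57%.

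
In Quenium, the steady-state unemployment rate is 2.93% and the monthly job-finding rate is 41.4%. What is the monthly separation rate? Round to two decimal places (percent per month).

Separation rate ≈ 1.25% per month.

From u* = s/(s+f): s = u·f/(1−u).
s = 0.0293 × 41.4 / (1 − 0.0293) = 1.2130 / 0.9707 ≈ 1.25% per month.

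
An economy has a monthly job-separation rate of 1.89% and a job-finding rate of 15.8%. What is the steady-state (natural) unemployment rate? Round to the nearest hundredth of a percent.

At steady state the flows balance: s·E = f·U, so U/(E+U) = s/(s+f).
u* = 1.89 / (1.89 + 15.8) = 1.89 / 17.69 = 10.68%.

Steady-state unemployment rate ≈ 10.68%.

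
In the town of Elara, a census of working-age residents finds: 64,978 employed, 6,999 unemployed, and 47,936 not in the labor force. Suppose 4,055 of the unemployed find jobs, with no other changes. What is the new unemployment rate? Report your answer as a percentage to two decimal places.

Initially, labor force = 64,978 + 6,999 = 71,977, so u = 6,999/71,977 = 9.72%.
After the change, unemployed falls and employed rises by 4,055; labor force unchanged → E = 69,033, U = 2,944, labor force = 71,977.
New unemployment rate = 2,944 / 71,977 = 4.09%.

New unemployment rate ≈ 4.09%.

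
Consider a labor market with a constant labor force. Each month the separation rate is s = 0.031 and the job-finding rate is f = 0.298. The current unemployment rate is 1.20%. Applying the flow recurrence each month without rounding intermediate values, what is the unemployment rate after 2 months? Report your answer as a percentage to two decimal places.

With a fixed labor force, u_{t+1} = u_t + s·(1−u_t) − f·u_t = u_t·(1−s−f) + s.
Here 1−s−f = 0.671 and s = 0.031.
u_1 = 0.012000 × 0.671 + 0.031 = 0.039052.
u_2 = 0.039052 × 0.671 + 0.031 = 0.057204.

Unemployment rate after two months ≈ 5.72%.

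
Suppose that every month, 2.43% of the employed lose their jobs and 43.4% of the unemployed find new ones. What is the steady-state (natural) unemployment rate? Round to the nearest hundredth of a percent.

At steady state the flows balance: s·E = f·U, so U/(E+U) = s/(s+f).
u* = 2.43 / (2.43 + 43.4) = 2.43 / 45.83 = 5.30%.

Steady-state unemployment rate ≈ 5.30%.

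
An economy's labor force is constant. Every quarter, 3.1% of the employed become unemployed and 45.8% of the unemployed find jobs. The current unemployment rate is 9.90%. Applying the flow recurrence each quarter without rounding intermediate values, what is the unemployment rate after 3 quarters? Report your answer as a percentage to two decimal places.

Unemployment rate after three quarters ≈ 6.81%.

With a fixed labor force, u_{t+1} = u_t + s·(1−u_t) − f·u_t = u_t·(1−s−f) + s.
Here 1−s−f = 0.511 and s = 0.031.
u_1 = 0.099000 × 0.511 + 0.031 = 0.081589.
u_2 = 0.081589 × 0.511 + 0.031 = 0.072692.
u_3 = 0.072692 × 0.511 + 0.031 = 0.068146.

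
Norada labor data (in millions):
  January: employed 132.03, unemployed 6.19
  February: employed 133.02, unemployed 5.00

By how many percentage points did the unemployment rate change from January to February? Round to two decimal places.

January: labor force = 132.03 + 6.19 = 138.22; u = 6.19/138.22 = 4.48%.
February: labor force = 133.02 + 5.00 = 138.02; u = 5.00/138.02 = 3.62%.
Change = 3.62% − 4.48% = −0.86 pp.

The unemployment rate changed by −0.86 percentage points.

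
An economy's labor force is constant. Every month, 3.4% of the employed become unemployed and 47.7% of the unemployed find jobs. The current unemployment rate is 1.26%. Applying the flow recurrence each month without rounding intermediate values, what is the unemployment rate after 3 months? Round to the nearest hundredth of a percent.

With a fixed labor force, u_{t+1} = u_t + s·(1−u_t) − f·u_t = u_t·(1−s−f) + s.
Here 1−s−f = 0.489 and s = 0.034.
u_1 = 0.012600 × 0.489 + 0.034 = 0.040161.
u_2 = 0.040161 × 0.489 + 0.034 = 0.053639.
u_3 = 0.053639 × 0.489 + 0.034 = 0.060229.

Unemployment rate after three months ≈ 6.02%.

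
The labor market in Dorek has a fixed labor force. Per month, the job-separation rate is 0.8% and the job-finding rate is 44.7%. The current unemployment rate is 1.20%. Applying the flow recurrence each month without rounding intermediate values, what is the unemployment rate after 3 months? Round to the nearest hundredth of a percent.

With a fixed labor force, u_{t+1} = u_t + s·(1−u_t) − f·u_t = u_t·(1−s−f) + s.
Here 1−s−f = 0.545 and s = 0.008.
u_1 = 0.012000 × 0.545 + 0.008 = 0.014540.
u_2 = 0.014540 × 0.545 + 0.008 = 0.015924.
u_3 = 0.015924 × 0.545 + 0.008 = 0.016679.

Unemployment rate after three months ≈ 1.67%.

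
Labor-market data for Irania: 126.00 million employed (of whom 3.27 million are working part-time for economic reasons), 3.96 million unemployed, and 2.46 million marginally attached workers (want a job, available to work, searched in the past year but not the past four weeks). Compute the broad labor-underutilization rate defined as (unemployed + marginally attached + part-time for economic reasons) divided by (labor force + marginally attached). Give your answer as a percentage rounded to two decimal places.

Labor force = 126.00 + 3.96 = 129.96 million.
Numerator = 3.96 + 2.46 + 3.27 = 9.69 million.
Denominator = 129.96 + 2.46 = 132.42 million.
Broad rate = 9.69 / 132.42 = 7.32%.

Broad underutilization rate ≈ 7.32%.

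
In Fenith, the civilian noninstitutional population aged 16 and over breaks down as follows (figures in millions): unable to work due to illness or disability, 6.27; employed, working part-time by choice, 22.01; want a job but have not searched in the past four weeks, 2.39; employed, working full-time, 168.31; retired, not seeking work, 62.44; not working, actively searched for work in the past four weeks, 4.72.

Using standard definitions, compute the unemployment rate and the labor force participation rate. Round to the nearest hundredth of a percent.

Unemployment rate ≈ 2.42%; labor force participation rate ≈ 73.28%.

Employed = 22.01 + 168.31 = 190.32 million.
Unemployed = 4.72 million.
Labor force = 190.32 + 4.72 = 195.04 million.
Not in labor force = 6.27 + 2.39 + 62.44 = 71.10 million (those not working and not actively searching are outside the labor force — including those who want a job but have given up searching).
Civilian working-age population = 195.04 + 71.10 = 266.14 million.
Unemployment rate = 4.72 / 195.04 = 2.42%.
Labor force participation rate = 195.04 / 266.14 = 73.28%.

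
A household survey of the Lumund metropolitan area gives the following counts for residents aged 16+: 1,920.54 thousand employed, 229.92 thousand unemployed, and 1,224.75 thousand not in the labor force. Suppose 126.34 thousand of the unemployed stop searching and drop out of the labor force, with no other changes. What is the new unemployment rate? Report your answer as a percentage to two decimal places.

Initially, labor force = 1,920.54 + 229.92 = 2,150.46 thousand, so u = 229.92/2,150.46 = 10.69%.
After the change, unemployed and labor force both fall by 126.34 → E = 1,920.54, U = 103.58, labor force = 2,024.12 thousand.
New unemployment rate = 103.58 / 2,024.12 = 5.12%.

New unemployment rate ≈ 5.12%.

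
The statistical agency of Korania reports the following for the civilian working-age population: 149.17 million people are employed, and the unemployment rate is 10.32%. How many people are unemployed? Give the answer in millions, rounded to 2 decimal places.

About 17.17 million are unemployed.

Let U be the number unemployed. The labor force is E + U, and U/(E+U) = 0.1032.
So U = 0.1032 × 149.17 / (1 − 0.1032) = 15.3943 / 0.8968 ≈ 17.17 million.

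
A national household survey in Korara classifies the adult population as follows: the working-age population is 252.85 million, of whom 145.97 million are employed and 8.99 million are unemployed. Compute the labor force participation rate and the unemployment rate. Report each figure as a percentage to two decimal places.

Labor force = employed + unemployed = 145.97 + 8.99 = 154.96 million.
Unemployment rate = 8.99 / 154.96 = 5.80%.
Labor force participation rate = 154.96 / 252.85 = 61.29%.

Labor force participation rate ≈ 61.29%; unemployment rate ≈ 5.80%.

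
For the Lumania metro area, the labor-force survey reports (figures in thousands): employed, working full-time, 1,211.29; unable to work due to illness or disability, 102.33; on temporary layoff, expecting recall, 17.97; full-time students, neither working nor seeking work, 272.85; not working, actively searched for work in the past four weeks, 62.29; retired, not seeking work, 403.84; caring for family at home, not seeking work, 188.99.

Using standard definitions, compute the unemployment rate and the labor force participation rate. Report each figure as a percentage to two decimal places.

Unemployment rate ≈ 6.21%; labor force participation rate ≈ 57.16%.

Employed = 1,211.29 thousand.
Unemployed = 17.97 + 62.29 = 80.26 thousand (jobless and actively searching, or on temporary layoff).
Labor force = 1,211.29 + 80.26 = 1,291.55 thousand.
Not in labor force = 102.33 + 272.85 + 403.84 + 188.99 = 968.01 thousand (those not working and not actively searching are outside the labor force).
Civilian working-age population = 1,291.55 + 968.01 = 2,259.56 thousand.
Unemployment rate = 80.26 / 1,291.55 = 6.21%.
Labor force participation rate = 1,291.55 / 2,259.56 = 57.16%.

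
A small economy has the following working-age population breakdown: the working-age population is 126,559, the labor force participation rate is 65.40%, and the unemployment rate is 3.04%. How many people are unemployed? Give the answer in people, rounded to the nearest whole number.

About 2,516 are unemployed.

Labor force = 0.6540 × 126,559 = 82,770.
Unemployed = 0.0304 × 82,770 ≈ 2,516.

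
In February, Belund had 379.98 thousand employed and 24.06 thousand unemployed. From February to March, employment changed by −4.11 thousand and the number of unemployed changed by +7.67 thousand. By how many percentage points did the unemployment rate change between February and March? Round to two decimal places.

February: labor force = 379.98 + 24.06 = 404.04; u = 24.06/404.04 = 5.95%.
March: labor force = 375.87 + 31.73 = 407.60; u = 31.73/407.60 = 7.78%.
Change = 7.78% − 5.95% = +1.83 pp.

The unemployment rate changed by +1.83 percentage points.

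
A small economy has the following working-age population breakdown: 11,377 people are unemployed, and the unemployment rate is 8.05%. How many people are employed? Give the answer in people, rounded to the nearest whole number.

Labor force = U / u = 11,377 / 0.0805 ≈ 141,329.
Employed = labor force − unemployed = 141,329 − 11,377 = 129,952.

About 129,952 are employed.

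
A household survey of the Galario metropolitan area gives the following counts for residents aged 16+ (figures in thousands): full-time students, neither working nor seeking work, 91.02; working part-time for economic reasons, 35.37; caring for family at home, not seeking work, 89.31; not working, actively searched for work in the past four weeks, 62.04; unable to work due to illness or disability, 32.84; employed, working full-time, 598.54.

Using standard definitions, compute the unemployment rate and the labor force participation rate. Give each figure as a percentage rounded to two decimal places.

Unemployment rate ≈ 8.91%; labor force participation rate ≈ 76.55%.

Employed = 35.37 + 598.54 = 633.91 thousand (anyone who worked, including part-time for economic reasons, counts as employed).
Unemployed = 62.04 thousand.
Labor force = 633.91 + 62.04 = 695.95 thousand.
Not in labor force = 91.02 + 89.31 + 32.84 = 213.17 thousand (those not working and not actively searching are outside the labor force).
Civilian working-age population = 695.95 + 213.17 = 909.12 thousand.
Unemployment rate = 62.04 / 695.95 = 8.91%.
Labor force participation rate = 695.95 / 909.12 = 76.55%.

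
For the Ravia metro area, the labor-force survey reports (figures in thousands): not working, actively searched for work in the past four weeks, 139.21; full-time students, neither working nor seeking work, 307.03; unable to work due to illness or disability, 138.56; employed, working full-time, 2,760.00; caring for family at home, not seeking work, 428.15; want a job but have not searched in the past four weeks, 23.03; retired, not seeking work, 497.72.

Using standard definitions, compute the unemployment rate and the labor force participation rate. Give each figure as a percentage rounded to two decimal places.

Employed = 2,760.00 thousand.
Unemployed = 139.21 thousand.
Labor force = 2,760.00 + 139.21 = 2,899.21 thousand.
Not in labor force = 307.03 + 138.56 + 428.15 + 23.03 + 497.72 = 1,394.49 thousand (those not working and not actively searching are outside the labor force — including those who want a job but have given up searching).
Civilian working-age population = 2,899.21 + 1,394.49 = 4,293.70 thousand.
Unemployment rate = 139.21 / 2,899.21 = 4.80%.
Labor force participation rate = 2,899.21 / 4,293.70 = 67.52%.

Unemployment rate ≈ 4.80%; labor force participation rate ≈ 67.52%.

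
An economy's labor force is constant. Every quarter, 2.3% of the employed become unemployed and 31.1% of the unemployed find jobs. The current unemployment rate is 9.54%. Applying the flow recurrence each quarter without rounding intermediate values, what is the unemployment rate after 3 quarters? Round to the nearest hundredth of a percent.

Unemployment rate after three quarters ≈ 7.67%.

With a fixed labor force, u_{t+1} = u_t + s·(1−u_t) − f·u_t = u_t·(1−s−f) + s.
Here 1−s−f = 0.666 and s = 0.023.
u_1 = 0.095400 × 0.666 + 0.023 = 0.086536.
u_2 = 0.086536 × 0.666 + 0.023 = 0.080633.
u_3 = 0.080633 × 0.666 + 0.023 = 0.076702.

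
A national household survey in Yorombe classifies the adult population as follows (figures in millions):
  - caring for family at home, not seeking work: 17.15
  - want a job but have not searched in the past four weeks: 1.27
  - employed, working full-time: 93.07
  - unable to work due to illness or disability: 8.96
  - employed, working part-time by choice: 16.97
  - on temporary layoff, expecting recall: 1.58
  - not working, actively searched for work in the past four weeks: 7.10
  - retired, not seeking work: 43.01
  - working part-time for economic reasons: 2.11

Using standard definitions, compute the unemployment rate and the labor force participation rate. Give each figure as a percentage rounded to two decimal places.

Employed = 93.07 + 16.97 + 2.11 = 112.15 million (anyone who worked, including part-time for economic reasons, counts as employed).
Unemployed = 1.58 + 7.10 = 8.68 million (jobless and actively searching, or on temporary layoff).
Labor force = 112.15 + 8.68 = 120.83 million.
Not in labor force = 17.15 + 1.27 + 8.96 + 43.01 = 70.39 million (those not working and not actively searching are outside the labor force — including those who want a job but have given up searching).
Civilian working-age population = 120.83 + 70.39 = 191.22 million.
Unemployment rate = 8.68 / 120.83 = 7.18%.
Labor force participation rate = 120.83 / 191.22 = 63.19%.

Unemployment rate ≈ 7.18%; labor force participation rate ≈ 63.19%.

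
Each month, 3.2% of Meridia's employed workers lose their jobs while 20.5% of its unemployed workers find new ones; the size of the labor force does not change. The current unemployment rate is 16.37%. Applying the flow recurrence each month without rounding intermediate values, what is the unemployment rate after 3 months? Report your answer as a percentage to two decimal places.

Unemployment rate after three months ≈ 14.78%.

With a fixed labor force, u_{t+1} = u_t + s·(1−u_t) − f·u_t = u_t·(1−s−f) + s.
Here 1−s−f = 0.763 and s = 0.032.
u_1 = 0.163700 × 0.763 + 0.032 = 0.156903.
u_2 = 0.156903 × 0.763 + 0.032 = 0.151717.
u_3 = 0.151717 × 0.763 + 0.032 = 0.147760.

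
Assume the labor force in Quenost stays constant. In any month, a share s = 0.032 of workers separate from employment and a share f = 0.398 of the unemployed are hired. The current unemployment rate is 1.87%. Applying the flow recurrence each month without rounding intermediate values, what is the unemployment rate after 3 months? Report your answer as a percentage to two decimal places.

Unemployment rate after three months ≈ 6.41%.

With a fixed labor force, u_{t+1} = u_t + s·(1−u_t) − f·u_t = u_t·(1−s−f) + s.
Here 1−s−f = 0.570 and s = 0.032.
u_1 = 0.018700 × 0.570 + 0.032 = 0.042659.
u_2 = 0.042659 × 0.570 + 0.032 = 0.056316.
u_3 = 0.056316 × 0.570 + 0.032 = 0.064100.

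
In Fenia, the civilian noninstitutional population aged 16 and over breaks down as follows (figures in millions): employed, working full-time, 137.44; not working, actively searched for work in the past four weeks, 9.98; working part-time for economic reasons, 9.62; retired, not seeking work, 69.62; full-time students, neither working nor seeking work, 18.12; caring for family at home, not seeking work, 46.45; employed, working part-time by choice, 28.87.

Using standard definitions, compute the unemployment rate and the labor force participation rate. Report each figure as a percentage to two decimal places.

Unemployment rate ≈ 5.37%; labor force participation rate ≈ 58.08%.

Employed = 137.44 + 9.62 + 28.87 = 175.93 million (anyone who worked, including part-time for economic reasons, counts as employed).
Unemployed = 9.98 million.
Labor force = 175.93 + 9.98 = 185.91 million.
Not in labor force = 69.62 + 18.12 + 46.45 = 134.19 million (those not working and not actively searching are outside the labor force).
Civilian working-age population = 185.91 + 134.19 = 320.10 million.
Unemployment rate = 9.98 / 185.91 = 5.37%.
Labor force participation rate = 185.91 / 320.10 = 58.08%.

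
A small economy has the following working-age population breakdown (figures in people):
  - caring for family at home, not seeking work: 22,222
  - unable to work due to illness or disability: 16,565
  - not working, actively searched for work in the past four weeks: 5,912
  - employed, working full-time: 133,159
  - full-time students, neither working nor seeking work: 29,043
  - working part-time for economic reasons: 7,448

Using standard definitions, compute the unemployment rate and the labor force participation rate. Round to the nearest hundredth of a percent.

Employed = 133,159 + 7,448 = 140,607 (anyone who worked, including part-time for economic reasons, counts as employed).
Unemployed = 5,912.
Labor force = 140,607 + 5,912 = 146,519.
Not in labor force = 22,222 + 16,565 + 29,043 = 67,830 (those not working and not actively searching are outside the labor force).
Civilian working-age population = 146,519 + 67,830 = 214,349.
Unemployment rate = 5,912 / 146,519 = 4.03%.
Labor force participation rate = 146,519 / 214,349 = 68.36%.

Unemployment rate ≈ 4.03%; labor force participation rate ≈ 68.36%.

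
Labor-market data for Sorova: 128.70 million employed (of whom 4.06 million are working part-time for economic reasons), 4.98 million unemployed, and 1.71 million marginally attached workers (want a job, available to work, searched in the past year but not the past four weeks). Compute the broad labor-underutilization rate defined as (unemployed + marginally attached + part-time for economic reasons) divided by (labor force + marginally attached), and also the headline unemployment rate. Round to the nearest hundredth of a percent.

Labor force = 128.70 + 4.98 = 133.68 million.
Numerator = 4.98 + 1.71 + 4.06 = 10.75 million.
Denominator = 133.68 + 1.71 = 135.39 million.
Broad rate = 10.75 / 135.39 = 7.94%.
Headline unemployment rate = 4.98 / 133.68 = 3.73%.

Broad underutilization rate ≈ 7.94%; headline unemployment rate ≈ 3.73%.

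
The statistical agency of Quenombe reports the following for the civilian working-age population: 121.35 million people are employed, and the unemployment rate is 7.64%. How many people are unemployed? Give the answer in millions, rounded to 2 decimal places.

About 10.04 million are unemployed.

Let U be the number unemployed. The labor force is E + U, and U/(E+U) = 0.0764.
So U = 0.0764 × 121.35 / (1 − 0.0764) = 9.2711 / 0.9236 ≈ 10.04 million.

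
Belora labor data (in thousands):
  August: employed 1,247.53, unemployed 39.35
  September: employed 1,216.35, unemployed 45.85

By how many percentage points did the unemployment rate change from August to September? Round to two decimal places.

August: labor force = 1,247.53 + 39.35 = 1,286.88; u = 39.35/1,286.88 = 3.06%.
September: labor force = 1,216.35 + 45.85 = 1,262.20; u = 45.85/1,262.20 = 3.63%.
Change = 3.63% − 3.06% = +0.57 pp.

The unemployment rate changed by +0.57 percentage points.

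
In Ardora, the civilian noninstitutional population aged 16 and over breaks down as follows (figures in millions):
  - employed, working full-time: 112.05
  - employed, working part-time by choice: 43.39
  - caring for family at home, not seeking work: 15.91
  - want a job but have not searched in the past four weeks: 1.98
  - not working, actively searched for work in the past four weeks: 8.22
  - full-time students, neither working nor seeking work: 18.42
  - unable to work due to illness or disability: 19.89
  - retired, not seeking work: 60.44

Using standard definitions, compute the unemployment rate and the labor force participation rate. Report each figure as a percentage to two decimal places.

Unemployment rate ≈ 5.02%; labor force participation rate ≈ 58.39%.

Employed = 112.05 + 43.39 = 155.44 million.
Unemployed = 8.22 million.
Labor force = 155.44 + 8.22 = 163.66 million.
Not in labor force = 15.91 + 1.98 + 18.42 + 19.89 + 60.44 = 116.64 million (those not working and not actively searching are outside the labor force — including those who want a job but have given up searching).
Civilian working-age population = 163.66 + 116.64 = 280.30 million.
Unemployment rate = 8.22 / 163.66 = 5.02%.
Labor force participation rate = 163.66 / 280.30 = 58.39%.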